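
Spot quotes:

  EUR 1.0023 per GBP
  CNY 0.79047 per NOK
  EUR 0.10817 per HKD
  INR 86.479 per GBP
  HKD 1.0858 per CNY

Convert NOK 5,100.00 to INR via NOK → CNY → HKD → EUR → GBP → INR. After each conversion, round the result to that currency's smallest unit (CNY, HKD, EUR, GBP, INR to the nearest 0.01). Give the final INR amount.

NOK 5,100.00 × 0.79047 = CNY 4,031.40
CNY 4,031.40 × 1.0858 = HKD 4,377.29
HKD 4,377.29 × 0.10817 = EUR 473.49
EUR 473.49 ÷ 1.0023 = GBP 472.40
GBP 472.40 × 86.479 = INR 40,852.68

INR 40,852.68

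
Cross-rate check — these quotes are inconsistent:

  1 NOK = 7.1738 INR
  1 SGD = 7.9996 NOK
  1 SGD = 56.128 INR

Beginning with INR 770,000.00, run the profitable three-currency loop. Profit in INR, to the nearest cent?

Profitable loop is INR → SGD → NOK → INR:
INR 770,000.00 ÷ 56.128 = SGD 13,718.64
SGD 13,718.64 × 7.9996 = NOK 109,743.66
NOK 109,743.66 × 7.1738 = INR 787,279.05
Profit = INR 787,279.05 − INR 770,000.00

Profit: INR 17,279.05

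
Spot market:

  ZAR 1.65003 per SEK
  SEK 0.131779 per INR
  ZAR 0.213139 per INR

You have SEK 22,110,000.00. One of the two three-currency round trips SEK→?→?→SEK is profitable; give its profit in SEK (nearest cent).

Profitable loop is SEK → ZAR → INR → SEK:
SEK 22,110,000.00 × 1.65003 = ZAR 36,482,163.30
ZAR 36,482,163.30 ÷ 0.213139 = INR 171,166,062.05
INR 171,166,062.05 × 0.131779 = SEK 22,556,092.49
Profit = SEK 22,556,092.49 − SEK 22,110,000.00

Profit: SEK 446,092.49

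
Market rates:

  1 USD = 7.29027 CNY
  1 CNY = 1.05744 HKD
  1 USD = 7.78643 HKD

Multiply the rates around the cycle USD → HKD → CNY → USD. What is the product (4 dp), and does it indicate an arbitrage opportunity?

Around USD → HKD → CNY → USD: 1 × 7.78643 ÷ 1.05744 ÷ 7.29027 = 1.010041
Product > 1; profitable direction is USD → HKD → CNY → USD.

1.0100 (arbitrage exists)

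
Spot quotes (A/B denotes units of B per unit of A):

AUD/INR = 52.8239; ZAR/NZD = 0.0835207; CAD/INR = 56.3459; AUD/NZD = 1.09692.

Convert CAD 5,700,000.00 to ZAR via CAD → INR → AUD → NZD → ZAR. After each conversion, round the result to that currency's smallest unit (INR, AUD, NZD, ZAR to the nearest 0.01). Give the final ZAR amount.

ZAR 79,852,320.80

CAD 5,700,000.00 × 56.3459 = INR 321,171,630.00
INR 321,171,630.00 ÷ 52.8239 = AUD 6,080,043.88
AUD 6,080,043.88 × 1.09692 = NZD 6,669,321.73
NZD 6,669,321.73 ÷ 0.0835207 = ZAR 79,852,320.80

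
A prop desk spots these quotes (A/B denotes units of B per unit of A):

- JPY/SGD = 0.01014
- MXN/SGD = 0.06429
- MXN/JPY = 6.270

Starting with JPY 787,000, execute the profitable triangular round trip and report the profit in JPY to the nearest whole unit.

Profitable loop is JPY → MXN → SGD → JPY:
JPY 787,000 ÷ 6.270 = MXN 125,518.34
MXN 125,518.34 × 0.06429 = SGD 8,069.57
SGD 8,069.57 ÷ 0.01014 = JPY 795,816
Profit = JPY 795,816 − JPY 787,000

Profit: JPY 8,816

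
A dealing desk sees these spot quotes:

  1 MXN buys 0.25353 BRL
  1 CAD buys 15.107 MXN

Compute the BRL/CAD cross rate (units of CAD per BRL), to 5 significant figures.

1 BRL ÷ 0.25353 = 3.94431 MXN
3.94431 MXN ÷ 15.107 = 0.261091 CAD

BRL/CAD = 0.26109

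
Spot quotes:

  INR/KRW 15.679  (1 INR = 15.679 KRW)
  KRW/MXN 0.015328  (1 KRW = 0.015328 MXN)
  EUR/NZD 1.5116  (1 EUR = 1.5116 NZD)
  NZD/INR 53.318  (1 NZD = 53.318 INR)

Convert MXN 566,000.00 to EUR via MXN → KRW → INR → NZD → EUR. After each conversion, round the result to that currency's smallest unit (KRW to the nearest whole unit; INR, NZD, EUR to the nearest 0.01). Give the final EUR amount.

EUR 29,221.45

MXN 566,000.00 ÷ 0.015328 = KRW 36,925,887
KRW 36,925,887 ÷ 15.679 = INR 2,355,117.48
INR 2,355,117.48 ÷ 53.318 = NZD 44,171.15
NZD 44,171.15 ÷ 1.5116 = EUR 29,221.45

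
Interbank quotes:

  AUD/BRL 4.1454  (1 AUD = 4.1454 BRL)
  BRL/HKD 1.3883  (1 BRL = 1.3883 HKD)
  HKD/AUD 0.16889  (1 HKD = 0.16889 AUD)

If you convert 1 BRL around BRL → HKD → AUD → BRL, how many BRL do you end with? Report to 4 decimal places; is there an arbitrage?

0.9720 (arbitrage exists)

Around BRL → HKD → AUD → BRL: 1 × 1.3883 × 0.16889 × 4.1454 = 0.971972
Product < 1; profitable direction is BRL → AUD → HKD → BRL.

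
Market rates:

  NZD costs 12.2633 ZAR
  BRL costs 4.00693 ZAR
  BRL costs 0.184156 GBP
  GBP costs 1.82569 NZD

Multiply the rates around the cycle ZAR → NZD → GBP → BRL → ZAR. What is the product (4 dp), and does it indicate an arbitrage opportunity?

Around ZAR → NZD → GBP → BRL → ZAR: 1 ÷ 12.2633 ÷ 1.82569 ÷ 0.184156 × 4.00693 = 0.971833
Product < 1; profitable direction is ZAR → BRL → GBP → NZD → ZAR.

0.9718 (arbitrage exists)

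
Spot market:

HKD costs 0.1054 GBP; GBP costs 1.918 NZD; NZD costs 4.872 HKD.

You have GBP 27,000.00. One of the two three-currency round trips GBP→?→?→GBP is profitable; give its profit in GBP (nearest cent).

Profit: GBP 413.68

Profitable loop is GBP → HKD → NZD → GBP:
GBP 27,000.00 ÷ 0.1054 = HKD 256,166.98
HKD 256,166.98 ÷ 4.872 = NZD 52,579.43
NZD 52,579.43 ÷ 1.918 = GBP 27,413.68
Profit = GBP 27,413.68 − GBP 27,000.00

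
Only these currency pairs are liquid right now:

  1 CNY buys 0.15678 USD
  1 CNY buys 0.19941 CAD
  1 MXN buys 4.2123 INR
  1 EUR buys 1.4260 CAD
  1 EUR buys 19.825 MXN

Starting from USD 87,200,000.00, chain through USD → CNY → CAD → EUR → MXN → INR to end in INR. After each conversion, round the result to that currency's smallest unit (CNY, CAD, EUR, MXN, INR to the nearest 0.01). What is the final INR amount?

USD 87,200,000.00 ÷ 0.15678 = CNY 556,193,392.01
CNY 556,193,392.01 × 0.19941 = CAD 110,910,524.30
CAD 110,910,524.30 ÷ 1.4260 = EUR 77,777,366.27
EUR 77,777,366.27 × 19.825 = MXN 1,541,936,286.30
MXN 1,541,936,286.30 × 4.2123 = INR 6,495,098,218.78

INR 6,495,098,218.78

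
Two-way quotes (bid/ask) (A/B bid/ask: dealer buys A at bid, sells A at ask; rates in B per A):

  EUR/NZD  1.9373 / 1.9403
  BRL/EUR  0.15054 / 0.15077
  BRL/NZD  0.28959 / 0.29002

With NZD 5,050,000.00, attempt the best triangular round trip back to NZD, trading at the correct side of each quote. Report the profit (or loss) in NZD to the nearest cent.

Best loop NZD → BRL → EUR → NZD:
NZD 5,050,000.00 ÷ 0.29002 (buy BRL at ask) = BRL 17,412,592.24
BRL 17,412,592.24 × 0.15054 (sell BRL at bid) = EUR 2,621,291.64
EUR 2,621,291.64 × 1.9373 (sell EUR at bid) = NZD 5,078,228.28

Net profit: NZD 28,228.28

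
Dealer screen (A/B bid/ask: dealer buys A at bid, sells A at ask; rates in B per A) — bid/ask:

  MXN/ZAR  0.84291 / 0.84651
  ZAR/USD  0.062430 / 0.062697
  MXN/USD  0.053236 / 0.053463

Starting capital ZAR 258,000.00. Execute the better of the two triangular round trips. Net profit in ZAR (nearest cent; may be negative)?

Best loop ZAR → MXN → USD → ZAR:
ZAR 258,000.00 ÷ 0.84651 (buy MXN at ask) = MXN 304,780.81
MXN 304,780.81 × 0.053236 (sell MXN at bid) = USD 16,225.31
USD 16,225.31 ÷ 0.062697 (buy ZAR at ask) = ZAR 258,789.27

Net profit: ZAR 789.27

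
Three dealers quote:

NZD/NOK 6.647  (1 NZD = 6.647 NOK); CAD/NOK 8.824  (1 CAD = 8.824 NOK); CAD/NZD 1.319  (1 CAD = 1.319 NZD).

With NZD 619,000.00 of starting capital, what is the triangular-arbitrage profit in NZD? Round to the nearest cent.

Profitable loop is NZD → CAD → NOK → NZD:
NZD 619,000.00 ÷ 1.319 = CAD 469,294.92
CAD 469,294.92 × 8.824 = NOK 4,141,058.38
NOK 4,141,058.38 ÷ 6.647 = NZD 622,996.60
Profit = NZD 622,996.60 − NZD 619,000.00

Profit: NZD 3,996.60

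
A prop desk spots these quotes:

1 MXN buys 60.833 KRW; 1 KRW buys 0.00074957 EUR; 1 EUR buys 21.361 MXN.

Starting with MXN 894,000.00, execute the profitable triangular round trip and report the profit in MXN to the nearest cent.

Profit: MXN 23,834.77

Profitable loop is MXN → EUR → KRW → MXN:
MXN 894,000.00 ÷ 21.361 = EUR 41,851.97
EUR 41,851.97 ÷ 0.00074957 = KRW 55,834,643
KRW 55,834,643 ÷ 60.833 = MXN 917,834.77
Profit = MXN 917,834.77 − MXN 894,000.00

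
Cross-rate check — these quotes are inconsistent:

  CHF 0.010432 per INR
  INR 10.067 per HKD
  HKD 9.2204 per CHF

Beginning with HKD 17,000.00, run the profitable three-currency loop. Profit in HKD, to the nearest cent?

Profitable loop is HKD → CHF → INR → HKD:
HKD 17,000.00 ÷ 9.2204 = CHF 1,843.74
CHF 1,843.74 ÷ 0.010432 = INR 176,738.67
INR 176,738.67 ÷ 10.067 = HKD 17,556.24
Profit = HKD 17,556.24 − HKD 17,000.00

Profit: HKD 556.24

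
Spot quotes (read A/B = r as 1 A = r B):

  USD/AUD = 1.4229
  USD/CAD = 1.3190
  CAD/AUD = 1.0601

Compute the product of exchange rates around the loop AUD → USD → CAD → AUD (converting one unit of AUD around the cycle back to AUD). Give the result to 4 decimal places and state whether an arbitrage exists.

Around AUD → USD → CAD → AUD: 1 ÷ 1.4229 × 1.3190 × 1.0601 = 0.982692
Product < 1; profitable direction is AUD → CAD → USD → AUD.

0.9827 (arbitrage exists)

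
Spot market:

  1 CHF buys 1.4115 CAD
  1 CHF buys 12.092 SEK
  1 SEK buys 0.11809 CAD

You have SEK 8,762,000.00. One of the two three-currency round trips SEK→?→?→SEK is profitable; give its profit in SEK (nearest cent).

Profit: SEK 102,079.19

Profitable loop is SEK → CAD → CHF → SEK:
SEK 8,762,000.00 × 0.11809 = CAD 1,034,704.58
CAD 1,034,704.58 ÷ 1.4115 = CHF 733,053.19
CHF 733,053.19 × 12.092 = SEK 8,864,079.19
Profit = SEK 8,864,079.19 − SEK 8,762,000.00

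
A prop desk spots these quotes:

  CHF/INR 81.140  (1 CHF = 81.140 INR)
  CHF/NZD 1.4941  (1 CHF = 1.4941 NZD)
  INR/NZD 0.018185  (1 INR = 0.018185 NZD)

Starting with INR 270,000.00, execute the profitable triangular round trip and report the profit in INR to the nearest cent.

Profitable loop is INR → CHF → NZD → INR:
INR 270,000.00 ÷ 81.140 = CHF 3,327.58
CHF 3,327.58 × 1.4941 = NZD 4,971.74
NZD 4,971.74 ÷ 0.018185 = INR 273,397.87
Profit = INR 273,397.87 − INR 270,000.00

Profit: INR 3,397.87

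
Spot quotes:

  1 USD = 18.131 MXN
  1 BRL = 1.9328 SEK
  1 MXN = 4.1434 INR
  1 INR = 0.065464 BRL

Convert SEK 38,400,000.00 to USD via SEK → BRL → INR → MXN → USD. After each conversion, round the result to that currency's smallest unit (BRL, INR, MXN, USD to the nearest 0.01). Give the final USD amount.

USD 4,039,830.56

SEK 38,400,000.00 ÷ 1.9328 = BRL 19,867,549.67
BRL 19,867,549.67 ÷ 0.065464 = INR 303,488,171.67
INR 303,488,171.67 ÷ 4.1434 = MXN 73,246,167.80
MXN 73,246,167.80 ÷ 18.131 = USD 4,039,830.56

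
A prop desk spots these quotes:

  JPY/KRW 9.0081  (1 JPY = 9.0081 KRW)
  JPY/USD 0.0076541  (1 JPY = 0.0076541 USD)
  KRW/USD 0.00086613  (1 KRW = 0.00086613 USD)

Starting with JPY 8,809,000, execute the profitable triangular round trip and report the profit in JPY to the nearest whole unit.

Profitable loop is JPY → KRW → USD → JPY:
JPY 8,809,000 × 9.0081 = KRW 79,352,353
KRW 79,352,353 × 0.00086613 = USD 68,729.45
USD 68,729.45 ÷ 0.0076541 = JPY 8,979,430
Profit = JPY 8,979,430 − JPY 8,809,000

Profit: JPY 170,430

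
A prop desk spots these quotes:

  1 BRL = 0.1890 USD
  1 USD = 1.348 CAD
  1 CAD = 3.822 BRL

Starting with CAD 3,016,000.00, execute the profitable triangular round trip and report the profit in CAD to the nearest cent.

Profitable loop is CAD → USD → BRL → CAD:
CAD 3,016,000.00 ÷ 1.348 = USD 2,237,388.72
USD 2,237,388.72 ÷ 0.1890 = BRL 11,838,035.58
BRL 11,838,035.58 ÷ 3.822 = CAD 3,097,340.55
Profit = CAD 3,097,340.55 − CAD 3,016,000.00

Profit: CAD 81,340.55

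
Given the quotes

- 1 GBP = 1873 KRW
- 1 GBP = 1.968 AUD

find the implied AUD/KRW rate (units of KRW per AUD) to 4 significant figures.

1 AUD ÷ 1.968 = 0.50813 GBP
0.50813 GBP × 1873 = 951.728 KRW

AUD/KRW = 951.7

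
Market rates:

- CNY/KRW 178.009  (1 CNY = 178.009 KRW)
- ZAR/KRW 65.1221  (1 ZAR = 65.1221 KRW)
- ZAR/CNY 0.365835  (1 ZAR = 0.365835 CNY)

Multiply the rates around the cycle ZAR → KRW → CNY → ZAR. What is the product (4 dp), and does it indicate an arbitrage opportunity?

1.0000 (no arbitrage)

Around ZAR → KRW → CNY → ZAR: 1 × 65.1221 ÷ 178.009 ÷ 0.365835 = 1.000003
Product ≈ 1 (deviation 0.000%, within rounding noise).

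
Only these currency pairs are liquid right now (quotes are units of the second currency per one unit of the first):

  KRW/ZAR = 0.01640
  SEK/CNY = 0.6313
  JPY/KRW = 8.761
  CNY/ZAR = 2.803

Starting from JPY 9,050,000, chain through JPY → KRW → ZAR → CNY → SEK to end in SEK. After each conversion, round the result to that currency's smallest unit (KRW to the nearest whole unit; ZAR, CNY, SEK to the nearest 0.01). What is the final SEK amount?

JPY 9,050,000 × 8.761 = KRW 79,287,050
KRW 79,287,050 × 0.01640 = ZAR 1,300,307.62
ZAR 1,300,307.62 ÷ 2.803 = CNY 463,898.54
CNY 463,898.54 ÷ 0.6313 = SEK 734,830.57

SEK 734,830.57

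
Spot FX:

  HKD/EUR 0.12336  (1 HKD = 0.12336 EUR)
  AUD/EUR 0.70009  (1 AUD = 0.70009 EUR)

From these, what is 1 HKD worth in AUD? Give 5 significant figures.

1 HKD × 0.12336 = 0.12336 EUR
0.12336 EUR ÷ 0.70009 = 0.176206 AUD

HKD/AUD = 0.17621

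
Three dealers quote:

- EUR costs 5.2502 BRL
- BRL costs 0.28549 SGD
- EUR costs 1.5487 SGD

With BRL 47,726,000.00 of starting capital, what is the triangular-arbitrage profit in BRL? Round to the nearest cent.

Profitable loop is BRL → EUR → SGD → BRL:
BRL 47,726,000.00 ÷ 5.2502 = EUR 9,090,320.37
EUR 9,090,320.37 × 1.5487 = SGD 14,078,179.16
SGD 14,078,179.16 ÷ 0.28549 = BRL 49,312,337.23
Profit = BRL 49,312,337.23 − BRL 47,726,000.00

Profit: BRL 1,586,337.23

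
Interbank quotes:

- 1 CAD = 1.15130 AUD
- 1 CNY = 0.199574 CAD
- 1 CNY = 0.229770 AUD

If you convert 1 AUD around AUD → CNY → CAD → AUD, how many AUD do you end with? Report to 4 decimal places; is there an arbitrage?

1.0000 (no arbitrage)

Around AUD → CNY → CAD → AUD: 1 ÷ 0.229770 × 0.199574 × 1.15130 = 0.999998
Product ≈ 1 (deviation 0.000%, within rounding noise).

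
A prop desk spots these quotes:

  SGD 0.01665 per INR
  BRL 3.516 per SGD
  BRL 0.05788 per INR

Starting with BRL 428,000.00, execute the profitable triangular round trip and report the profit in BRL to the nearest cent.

Profitable loop is BRL → INR → SGD → BRL:
BRL 428,000.00 ÷ 0.05788 = INR 7,394,609.54
INR 7,394,609.54 × 0.01665 = SGD 123,120.25
SGD 123,120.25 × 3.516 = BRL 432,890.79
Profit = BRL 432,890.79 − BRL 428,000.00

Profit: BRL 4,890.79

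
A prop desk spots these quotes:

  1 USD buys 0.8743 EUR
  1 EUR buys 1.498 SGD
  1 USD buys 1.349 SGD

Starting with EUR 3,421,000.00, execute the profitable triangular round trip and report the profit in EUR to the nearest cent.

Profitable loop is EUR → USD → SGD → EUR:
EUR 3,421,000.00 ÷ 0.8743 = USD 3,912,844.56
USD 3,912,844.56 × 1.349 = SGD 5,278,427.31
SGD 5,278,427.31 ÷ 1.498 = EUR 3,523,649.74
Profit = EUR 3,523,649.74 − EUR 3,421,000.00

Profit: EUR 102,649.74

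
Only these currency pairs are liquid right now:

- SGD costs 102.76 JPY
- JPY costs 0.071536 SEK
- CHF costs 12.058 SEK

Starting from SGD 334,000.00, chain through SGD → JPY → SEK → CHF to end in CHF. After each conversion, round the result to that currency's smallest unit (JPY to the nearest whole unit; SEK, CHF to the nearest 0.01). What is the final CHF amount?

CHF 203,619.77

SGD 334,000.00 × 102.76 = JPY 34,321,840
JPY 34,321,840 × 0.071536 = SEK 2,455,247.15
SEK 2,455,247.15 ÷ 12.058 = CHF 203,619.77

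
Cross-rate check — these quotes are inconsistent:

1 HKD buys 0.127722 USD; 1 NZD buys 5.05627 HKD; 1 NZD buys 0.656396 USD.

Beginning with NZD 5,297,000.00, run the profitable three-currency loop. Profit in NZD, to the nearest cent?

Profitable loop is NZD → USD → HKD → NZD:
NZD 5,297,000.00 × 0.656396 = USD 3,476,929.61
USD 3,476,929.61 ÷ 0.127722 = HKD 27,222,636.76
HKD 27,222,636.76 ÷ 5.05627 = NZD 5,383,936.53
Profit = NZD 5,383,936.53 − NZD 5,297,000.00

Profit: NZD 86,936.53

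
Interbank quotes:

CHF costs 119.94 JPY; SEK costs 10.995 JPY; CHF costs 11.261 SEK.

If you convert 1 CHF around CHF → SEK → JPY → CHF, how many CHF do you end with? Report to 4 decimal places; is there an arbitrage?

1.0323 (arbitrage exists)

Around CHF → SEK → JPY → CHF: 1 × 11.261 × 10.995 ÷ 119.94 = 1.032305
Product > 1; profitable direction is CHF → SEK → JPY → CHF.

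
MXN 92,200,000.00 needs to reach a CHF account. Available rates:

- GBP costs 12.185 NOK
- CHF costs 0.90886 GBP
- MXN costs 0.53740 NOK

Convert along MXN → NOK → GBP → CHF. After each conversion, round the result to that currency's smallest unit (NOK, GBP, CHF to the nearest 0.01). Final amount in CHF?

CHF 4,474,103.84

MXN 92,200,000.00 × 0.53740 = NOK 49,548,280.00
NOK 49,548,280.00 ÷ 12.185 = GBP 4,066,334.02
GBP 4,066,334.02 ÷ 0.90886 = CHF 4,474,103.84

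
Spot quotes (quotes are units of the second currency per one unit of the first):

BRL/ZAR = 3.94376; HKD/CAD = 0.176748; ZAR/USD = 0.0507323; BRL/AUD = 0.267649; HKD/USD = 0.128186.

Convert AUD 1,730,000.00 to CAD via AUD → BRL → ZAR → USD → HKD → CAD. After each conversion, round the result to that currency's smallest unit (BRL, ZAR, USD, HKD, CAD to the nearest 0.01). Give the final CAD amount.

CAD 1,783,156.34

AUD 1,730,000.00 ÷ 0.267649 = BRL 6,463,689.38
BRL 6,463,689.38 × 3.94376 = ZAR 25,491,239.63
ZAR 25,491,239.63 × 0.0507323 = USD 1,293,229.22
USD 1,293,229.22 ÷ 0.128186 = HKD 10,088,693.15
HKD 10,088,693.15 × 0.176748 = CAD 1,783,156.34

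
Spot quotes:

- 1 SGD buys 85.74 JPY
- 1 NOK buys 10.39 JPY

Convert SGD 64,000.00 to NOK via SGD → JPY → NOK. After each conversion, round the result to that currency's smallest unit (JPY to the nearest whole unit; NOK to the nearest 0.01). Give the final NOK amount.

NOK 528,138.59

SGD 64,000.00 × 85.74 = JPY 5,487,360
JPY 5,487,360 ÷ 10.39 = NOK 528,138.59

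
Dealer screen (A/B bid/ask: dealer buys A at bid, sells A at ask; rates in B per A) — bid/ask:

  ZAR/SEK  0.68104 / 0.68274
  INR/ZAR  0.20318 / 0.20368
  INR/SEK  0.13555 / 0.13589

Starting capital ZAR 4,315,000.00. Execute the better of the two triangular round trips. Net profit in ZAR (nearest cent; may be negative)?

Net profit: ZAR 78,866.71

Best loop ZAR → SEK → INR → ZAR:
ZAR 4,315,000.00 × 0.68104 (sell ZAR at bid) = SEK 2,938,687.60
SEK 2,938,687.60 ÷ 0.13589 (buy INR at ask) = INR 21,625,488.26
INR 21,625,488.26 × 0.20318 (sell INR at bid) = ZAR 4,393,866.71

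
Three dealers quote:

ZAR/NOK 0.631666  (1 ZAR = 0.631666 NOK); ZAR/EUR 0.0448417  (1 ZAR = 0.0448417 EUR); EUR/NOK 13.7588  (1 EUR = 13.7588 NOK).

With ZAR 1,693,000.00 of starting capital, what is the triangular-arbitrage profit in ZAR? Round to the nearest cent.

Profit: ZAR 40,332.31

Profitable loop is ZAR → NOK → EUR → ZAR:
ZAR 1,693,000.00 × 0.631666 = NOK 1,069,410.54
NOK 1,069,410.54 ÷ 13.7588 = EUR 77,725.57
EUR 77,725.57 ÷ 0.0448417 = ZAR 1,733,332.31
Profit = ZAR 1,733,332.31 − ZAR 1,693,000.00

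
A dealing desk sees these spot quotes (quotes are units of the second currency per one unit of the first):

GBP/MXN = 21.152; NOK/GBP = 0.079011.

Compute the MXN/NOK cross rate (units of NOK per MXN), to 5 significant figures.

MXN/NOK = 0.59836

1 MXN ÷ 21.152 = 0.0472769 GBP
0.0472769 GBP ÷ 0.079011 = 0.598358 NOK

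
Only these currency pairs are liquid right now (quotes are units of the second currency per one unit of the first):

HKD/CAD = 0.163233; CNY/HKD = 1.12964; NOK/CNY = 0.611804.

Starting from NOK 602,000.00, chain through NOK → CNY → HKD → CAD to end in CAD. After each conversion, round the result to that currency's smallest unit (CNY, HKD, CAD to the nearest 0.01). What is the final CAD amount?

NOK 602,000.00 × 0.611804 = CNY 368,306.01
CNY 368,306.01 × 1.12964 = HKD 416,053.20
HKD 416,053.20 × 0.163233 = CAD 67,913.61

CAD 67,913.61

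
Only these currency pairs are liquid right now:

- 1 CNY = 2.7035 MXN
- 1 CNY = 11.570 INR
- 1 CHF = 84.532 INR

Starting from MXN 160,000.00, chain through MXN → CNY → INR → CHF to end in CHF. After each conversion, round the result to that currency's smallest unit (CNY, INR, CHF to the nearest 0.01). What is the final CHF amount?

CHF 8,100.39

MXN 160,000.00 ÷ 2.7035 = CNY 59,182.54
CNY 59,182.54 × 11.570 = INR 684,741.99
INR 684,741.99 ÷ 84.532 = CHF 8,100.39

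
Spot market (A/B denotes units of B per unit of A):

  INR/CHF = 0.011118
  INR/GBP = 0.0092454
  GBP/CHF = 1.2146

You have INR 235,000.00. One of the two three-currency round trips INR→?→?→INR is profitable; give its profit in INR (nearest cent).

Profitable loop is INR → GBP → CHF → INR:
INR 235,000.00 × 0.0092454 = GBP 2,172.67
GBP 2,172.67 × 1.2146 = CHF 2,638.92
CHF 2,638.92 ÷ 0.011118 = INR 237,355.98
Profit = INR 237,355.98 − INR 235,000.00

Profit: INR 2,355.98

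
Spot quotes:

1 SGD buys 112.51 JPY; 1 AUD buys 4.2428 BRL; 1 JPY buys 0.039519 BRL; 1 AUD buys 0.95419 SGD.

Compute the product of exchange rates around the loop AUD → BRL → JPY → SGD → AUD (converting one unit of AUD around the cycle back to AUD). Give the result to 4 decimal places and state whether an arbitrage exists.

Around AUD → BRL → JPY → SGD → AUD: 1 × 4.2428 ÷ 0.039519 ÷ 112.51 ÷ 0.95419 = 1.000047
Product ≈ 1 (deviation 0.005%, within rounding noise).

1.0000 (no arbitrage)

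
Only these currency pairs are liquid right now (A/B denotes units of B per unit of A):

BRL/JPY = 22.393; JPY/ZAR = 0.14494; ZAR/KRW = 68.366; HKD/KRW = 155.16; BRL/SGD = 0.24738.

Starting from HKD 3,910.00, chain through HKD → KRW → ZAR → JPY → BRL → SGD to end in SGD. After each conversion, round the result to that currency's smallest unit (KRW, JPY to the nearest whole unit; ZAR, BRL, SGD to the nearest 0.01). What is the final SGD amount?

SGD 676.36

HKD 3,910.00 × 155.16 = KRW 606,676
KRW 606,676 ÷ 68.366 = ZAR 8,873.94
ZAR 8,873.94 ÷ 0.14494 = JPY 61,225
JPY 61,225 ÷ 22.393 = BRL 2,734.11
BRL 2,734.11 × 0.24738 = SGD 676.36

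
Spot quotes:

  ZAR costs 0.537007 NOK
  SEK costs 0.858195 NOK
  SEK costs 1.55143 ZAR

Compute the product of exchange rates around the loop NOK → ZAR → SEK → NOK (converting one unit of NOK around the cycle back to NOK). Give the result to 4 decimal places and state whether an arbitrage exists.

Around NOK → ZAR → SEK → NOK: 1 ÷ 0.537007 ÷ 1.55143 × 0.858195 = 1.030087
Product > 1; profitable direction is NOK → ZAR → SEK → NOK.

1.0301 (arbitrage exists)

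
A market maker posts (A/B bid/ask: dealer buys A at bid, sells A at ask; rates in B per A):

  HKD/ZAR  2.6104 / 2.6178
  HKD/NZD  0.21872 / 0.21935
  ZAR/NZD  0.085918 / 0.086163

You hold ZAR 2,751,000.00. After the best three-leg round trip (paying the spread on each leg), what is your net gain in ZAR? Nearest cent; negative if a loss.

Best loop ZAR → NZD → HKD → ZAR:
ZAR 2,751,000.00 × 0.085918 (sell ZAR at bid) = NZD 236,360.42
NZD 236,360.42 ÷ 0.21935 (buy HKD at ask) = HKD 1,077,549.20
HKD 1,077,549.20 × 2.6104 (sell HKD at bid) = ZAR 2,812,834.44

Net profit: ZAR 61,834.44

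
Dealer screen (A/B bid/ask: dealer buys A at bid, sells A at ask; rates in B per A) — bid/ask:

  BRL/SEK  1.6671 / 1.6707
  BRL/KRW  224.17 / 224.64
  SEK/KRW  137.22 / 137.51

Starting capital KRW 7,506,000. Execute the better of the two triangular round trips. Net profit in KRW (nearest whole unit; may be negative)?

Net profit: KRW 137,645

Best loop KRW → BRL → SEK → KRW:
KRW 7,506,000 ÷ 224.64 (buy BRL at ask) = BRL 33,413.46
BRL 33,413.46 × 1.6671 (sell BRL at bid) = SEK 55,703.58
SEK 55,703.58 × 137.22 (sell SEK at bid) = KRW 7,643,645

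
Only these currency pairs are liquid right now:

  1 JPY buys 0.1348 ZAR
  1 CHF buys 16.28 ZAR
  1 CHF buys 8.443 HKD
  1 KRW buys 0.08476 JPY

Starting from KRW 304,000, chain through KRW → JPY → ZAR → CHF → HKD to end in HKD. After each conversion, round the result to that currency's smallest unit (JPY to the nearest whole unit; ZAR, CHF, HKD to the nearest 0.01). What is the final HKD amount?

KRW 304,000 × 0.08476 = JPY 25,767
JPY 25,767 × 0.1348 = ZAR 3,473.39
ZAR 3,473.39 ÷ 16.28 = CHF 213.35
CHF 213.35 × 8.443 = HKD 1,801.31

HKD 1,801.31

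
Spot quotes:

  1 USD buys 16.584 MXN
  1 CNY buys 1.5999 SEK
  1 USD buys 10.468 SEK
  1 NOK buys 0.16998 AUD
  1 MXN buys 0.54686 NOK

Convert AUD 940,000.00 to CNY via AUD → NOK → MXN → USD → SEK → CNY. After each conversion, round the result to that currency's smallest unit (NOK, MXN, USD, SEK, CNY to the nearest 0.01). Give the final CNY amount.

AUD 940,000.00 ÷ 0.16998 = NOK 5,530,062.36
NOK 5,530,062.36 ÷ 0.54686 = MXN 10,112,391.40
MXN 10,112,391.40 ÷ 16.584 = USD 609,767.93
USD 609,767.93 × 10.468 = SEK 6,383,050.69
SEK 6,383,050.69 ÷ 1.5999 = CNY 3,989,656.03

CNY 3,989,656.03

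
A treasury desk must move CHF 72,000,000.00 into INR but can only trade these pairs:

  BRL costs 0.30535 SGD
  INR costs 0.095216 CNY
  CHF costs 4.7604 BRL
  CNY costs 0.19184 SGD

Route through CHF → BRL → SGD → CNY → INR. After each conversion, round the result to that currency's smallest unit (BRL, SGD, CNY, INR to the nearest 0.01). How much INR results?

INR 5,729,606,133.95

CHF 72,000,000.00 × 4.7604 = BRL 342,748,800.00
BRL 342,748,800.00 × 0.30535 = SGD 104,658,346.08
SGD 104,658,346.08 ÷ 0.19184 = CNY 545,550,177.65
CNY 545,550,177.65 ÷ 0.095216 = INR 5,729,606,133.95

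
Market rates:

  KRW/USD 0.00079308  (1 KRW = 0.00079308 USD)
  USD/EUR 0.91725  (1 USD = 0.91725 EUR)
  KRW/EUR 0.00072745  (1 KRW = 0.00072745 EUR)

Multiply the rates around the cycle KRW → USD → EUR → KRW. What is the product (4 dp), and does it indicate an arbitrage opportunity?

Around KRW → USD → EUR → KRW: 1 × 0.00079308 × 0.91725 ÷ 0.00072745 = 1.000004
Product ≈ 1 (deviation 0.000%, within rounding noise).

1.0000 (no arbitrage)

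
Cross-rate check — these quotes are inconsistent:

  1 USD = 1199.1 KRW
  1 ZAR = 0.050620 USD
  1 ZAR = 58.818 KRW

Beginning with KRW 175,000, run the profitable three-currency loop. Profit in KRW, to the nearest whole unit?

Profit: KRW 5,595

Profitable loop is KRW → ZAR → USD → KRW:
KRW 175,000 ÷ 58.818 = ZAR 2,975.28
ZAR 2,975.28 × 0.050620 = USD 150.61
USD 150.61 × 1199.1 = KRW 180,595
Profit = KRW 180,595 − KRW 175,000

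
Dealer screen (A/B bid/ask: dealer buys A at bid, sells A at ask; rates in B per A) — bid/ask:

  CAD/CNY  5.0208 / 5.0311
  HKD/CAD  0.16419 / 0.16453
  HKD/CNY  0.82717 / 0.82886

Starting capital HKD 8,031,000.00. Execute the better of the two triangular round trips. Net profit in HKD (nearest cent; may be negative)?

Net result: HKD -5,790.96 (no profitable arbitrage after spreads)

Best loop HKD → CNY → CAD → HKD:
HKD 8,031,000.00 × 0.82717 (sell HKD at bid) = CNY 6,643,002.27
CNY 6,643,002.27 ÷ 5.0311 (buy CAD at ask) = CAD 1,320,387.64
CAD 1,320,387.64 ÷ 0.16453 (buy HKD at ask) = HKD 8,025,209.04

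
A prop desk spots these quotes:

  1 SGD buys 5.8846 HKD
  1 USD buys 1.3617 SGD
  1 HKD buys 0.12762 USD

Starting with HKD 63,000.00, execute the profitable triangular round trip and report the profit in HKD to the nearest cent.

Profitable loop is HKD → USD → SGD → HKD:
HKD 63,000.00 × 0.12762 = USD 8,040.06
USD 8,040.06 × 1.3617 = SGD 10,948.15
SGD 10,948.15 × 5.8846 = HKD 64,425.48
Profit = HKD 64,425.48 − HKD 63,000.00

Profit: HKD 1,425.48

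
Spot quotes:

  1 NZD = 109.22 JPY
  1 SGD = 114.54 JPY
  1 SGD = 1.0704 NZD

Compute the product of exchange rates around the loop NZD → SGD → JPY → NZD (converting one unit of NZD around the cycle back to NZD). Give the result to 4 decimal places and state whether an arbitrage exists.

0.9797 (arbitrage exists)

Around NZD → SGD → JPY → NZD: 1 ÷ 1.0704 × 114.54 ÷ 109.22 = 0.979736
Product < 1; profitable direction is NZD → JPY → SGD → NZD.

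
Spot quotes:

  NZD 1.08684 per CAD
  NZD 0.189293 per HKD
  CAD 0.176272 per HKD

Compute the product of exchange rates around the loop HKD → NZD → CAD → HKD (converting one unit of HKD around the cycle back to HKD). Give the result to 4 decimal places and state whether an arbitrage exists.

0.9881 (arbitrage exists)

Around HKD → NZD → CAD → HKD: 1 × 0.189293 ÷ 1.08684 ÷ 0.176272 = 0.988065
Product < 1; profitable direction is HKD → CAD → NZD → HKD.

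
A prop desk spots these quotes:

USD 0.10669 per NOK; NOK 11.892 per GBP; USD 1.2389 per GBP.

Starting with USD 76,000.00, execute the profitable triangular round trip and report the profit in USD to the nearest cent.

Profit: USD 1,831.60

Profitable loop is USD → GBP → NOK → USD:
USD 76,000.00 ÷ 1.2389 = GBP 61,344.74
GBP 61,344.74 × 11.892 = NOK 729,511.66
NOK 729,511.66 × 0.10669 = USD 77,831.60
Profit = USD 77,831.60 − USD 76,000.00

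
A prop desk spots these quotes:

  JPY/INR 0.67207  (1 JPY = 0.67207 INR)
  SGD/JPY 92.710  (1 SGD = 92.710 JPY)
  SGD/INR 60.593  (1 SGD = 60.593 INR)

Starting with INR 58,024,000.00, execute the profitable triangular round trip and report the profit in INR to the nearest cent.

Profit: INR 1,641,914.30

Profitable loop is INR → SGD → JPY → INR:
INR 58,024,000.00 ÷ 60.593 = SGD 957,602.36
SGD 957,602.36 × 92.710 = JPY 88,779,315
JPY 88,779,315 × 0.67207 = INR 59,665,914.30
Profit = INR 59,665,914.30 − INR 58,024,000.00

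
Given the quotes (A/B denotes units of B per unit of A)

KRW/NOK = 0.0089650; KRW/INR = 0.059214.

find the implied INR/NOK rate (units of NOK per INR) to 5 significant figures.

INR/NOK = 0.15140

1 INR ÷ 0.059214 = 16.8879 KRW
16.8879 KRW × 0.0089650 = 0.1514 NOK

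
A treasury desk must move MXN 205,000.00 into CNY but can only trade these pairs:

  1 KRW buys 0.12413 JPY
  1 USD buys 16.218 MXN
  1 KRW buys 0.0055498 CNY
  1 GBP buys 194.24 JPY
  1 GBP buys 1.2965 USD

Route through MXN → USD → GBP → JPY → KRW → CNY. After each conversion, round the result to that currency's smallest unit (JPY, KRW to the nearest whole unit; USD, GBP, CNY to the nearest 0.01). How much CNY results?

MXN 205,000.00 ÷ 16.218 = USD 12,640.28
USD 12,640.28 ÷ 1.2965 = GBP 9,749.54
GBP 9,749.54 × 194.24 = JPY 1,893,751
JPY 1,893,751 ÷ 0.12413 = KRW 15,256,191
KRW 15,256,191 × 0.0055498 = CNY 84,668.81

CNY 84,668.81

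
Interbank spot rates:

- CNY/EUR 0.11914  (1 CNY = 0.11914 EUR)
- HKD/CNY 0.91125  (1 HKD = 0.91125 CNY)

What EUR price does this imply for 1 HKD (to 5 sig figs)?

1 HKD × 0.91125 = 0.91125 CNY
0.91125 CNY × 0.11914 = 0.108566 EUR

HKD/EUR = 0.10857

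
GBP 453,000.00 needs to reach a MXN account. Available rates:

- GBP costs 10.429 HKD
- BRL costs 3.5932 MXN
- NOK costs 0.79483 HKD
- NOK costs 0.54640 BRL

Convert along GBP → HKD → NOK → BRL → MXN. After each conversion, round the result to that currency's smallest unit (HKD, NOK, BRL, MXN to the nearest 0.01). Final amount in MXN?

GBP 453,000.00 × 10.429 = HKD 4,724,337.00
HKD 4,724,337.00 ÷ 0.79483 = NOK 5,943,833.27
NOK 5,943,833.27 × 0.54640 = BRL 3,247,710.50
BRL 3,247,710.50 × 3.5932 = MXN 11,669,673.37

MXN 11,669,673.37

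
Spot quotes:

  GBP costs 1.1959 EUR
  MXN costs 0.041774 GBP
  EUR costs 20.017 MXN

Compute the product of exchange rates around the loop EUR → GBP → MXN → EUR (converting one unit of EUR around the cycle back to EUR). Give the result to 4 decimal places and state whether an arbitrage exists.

Around EUR → GBP → MXN → EUR: 1 ÷ 1.1959 ÷ 0.041774 ÷ 20.017 = 1.000000
Product ≈ 1 (deviation 0.000%, within rounding noise).

1.0000 (no arbitrage)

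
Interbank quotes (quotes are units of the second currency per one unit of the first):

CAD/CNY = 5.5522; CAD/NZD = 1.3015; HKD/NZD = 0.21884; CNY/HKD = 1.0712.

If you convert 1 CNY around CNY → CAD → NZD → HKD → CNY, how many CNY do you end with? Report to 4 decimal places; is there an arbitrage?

1.0000 (no arbitrage)

Around CNY → CAD → NZD → HKD → CNY: 1 ÷ 5.5522 × 1.3015 ÷ 0.21884 ÷ 1.0712 = 0.999958
Product ≈ 1 (deviation 0.004%, within rounding noise).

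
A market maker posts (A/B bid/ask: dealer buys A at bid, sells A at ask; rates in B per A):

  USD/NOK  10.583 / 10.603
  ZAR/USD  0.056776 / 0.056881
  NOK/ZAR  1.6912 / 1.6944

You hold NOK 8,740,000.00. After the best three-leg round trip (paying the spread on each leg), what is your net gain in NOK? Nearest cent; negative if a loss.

Net profit: NOK 141,370.57

Best loop NOK → ZAR → USD → NOK:
NOK 8,740,000.00 × 1.6912 (sell NOK at bid) = ZAR 14,781,088.00
ZAR 14,781,088.00 × 0.056776 (sell ZAR at bid) = USD 839,211.05
USD 839,211.05 × 10.583 (sell USD at bid) = NOK 8,881,370.57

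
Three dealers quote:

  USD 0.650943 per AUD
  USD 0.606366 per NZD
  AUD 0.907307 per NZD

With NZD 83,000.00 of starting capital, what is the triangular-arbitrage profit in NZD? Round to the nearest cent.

Profitable loop is NZD → USD → AUD → NZD:
NZD 83,000.00 × 0.606366 = USD 50,328.38
USD 50,328.38 ÷ 0.650943 = AUD 77,316.11
AUD 77,316.11 ÷ 0.907307 = NZD 85,214.93
Profit = NZD 85,214.93 − NZD 83,000.00

Profit: NZD 2,214.93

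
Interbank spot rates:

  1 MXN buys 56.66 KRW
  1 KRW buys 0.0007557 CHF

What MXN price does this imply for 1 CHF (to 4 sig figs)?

1 CHF ÷ 0.0007557 = 1323.28 KRW
1323.28 KRW ÷ 56.66 = 23.3547 MXN

CHF/MXN = 23.35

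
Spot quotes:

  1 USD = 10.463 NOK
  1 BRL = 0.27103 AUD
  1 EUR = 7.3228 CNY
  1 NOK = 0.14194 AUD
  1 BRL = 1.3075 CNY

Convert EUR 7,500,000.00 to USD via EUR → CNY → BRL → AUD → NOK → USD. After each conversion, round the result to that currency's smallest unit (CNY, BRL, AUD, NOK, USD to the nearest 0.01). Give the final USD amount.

EUR 7,500,000.00 × 7.3228 = CNY 54,921,000.00
CNY 54,921,000.00 ÷ 1.3075 = BRL 42,004,588.91
BRL 42,004,588.91 × 0.27103 = AUD 11,384,503.73
AUD 11,384,503.73 ÷ 0.14194 = NOK 80,206,451.53
NOK 80,206,451.53 ÷ 10.463 = USD 7,665,722.21

USD 7,665,722.21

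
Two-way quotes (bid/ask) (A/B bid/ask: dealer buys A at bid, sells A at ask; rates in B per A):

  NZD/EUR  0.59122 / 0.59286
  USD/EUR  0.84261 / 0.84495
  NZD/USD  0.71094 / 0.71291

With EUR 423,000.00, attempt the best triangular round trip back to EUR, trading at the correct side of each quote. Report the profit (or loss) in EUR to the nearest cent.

Best loop EUR → NZD → USD → EUR:
EUR 423,000.00 ÷ 0.59286 (buy NZD at ask) = NZD 713,490.54
NZD 713,490.54 × 0.71094 (sell NZD at bid) = USD 507,248.96
USD 507,248.96 × 0.84261 (sell USD at bid) = EUR 427,413.05

Net profit: EUR 4,413.05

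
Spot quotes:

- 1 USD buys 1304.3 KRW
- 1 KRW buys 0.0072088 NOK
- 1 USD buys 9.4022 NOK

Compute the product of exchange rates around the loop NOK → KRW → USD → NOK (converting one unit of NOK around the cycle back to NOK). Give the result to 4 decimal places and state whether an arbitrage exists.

Around NOK → KRW → USD → NOK: 1 ÷ 0.0072088 ÷ 1304.3 × 9.4022 = 0.999975
Product ≈ 1 (deviation 0.003%, within rounding noise).

1.0000 (no arbitrage)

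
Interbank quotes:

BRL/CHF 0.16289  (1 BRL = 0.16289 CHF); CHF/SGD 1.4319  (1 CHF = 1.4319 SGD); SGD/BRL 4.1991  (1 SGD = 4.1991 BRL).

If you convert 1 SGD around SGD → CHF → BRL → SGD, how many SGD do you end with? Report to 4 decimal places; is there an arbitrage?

1.0210 (arbitrage exists)

Around SGD → CHF → BRL → SGD: 1 ÷ 1.4319 ÷ 0.16289 ÷ 4.1991 = 1.021026
Product > 1; profitable direction is SGD → CHF → BRL → SGD.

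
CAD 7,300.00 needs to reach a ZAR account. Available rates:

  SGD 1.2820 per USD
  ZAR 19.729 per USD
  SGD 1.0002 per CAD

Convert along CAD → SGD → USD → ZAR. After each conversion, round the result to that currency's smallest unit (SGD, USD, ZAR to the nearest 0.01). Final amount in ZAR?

CAD 7,300.00 × 1.0002 = SGD 7,301.46
SGD 7,301.46 ÷ 1.2820 = USD 5,695.37
USD 5,695.37 × 19.729 = ZAR 112,363.95

ZAR 112,363.95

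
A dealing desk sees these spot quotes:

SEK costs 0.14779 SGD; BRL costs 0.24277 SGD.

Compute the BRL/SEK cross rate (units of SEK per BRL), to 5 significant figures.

1 BRL × 0.24277 = 0.24277 SGD
0.24277 SGD ÷ 0.14779 = 1.64267 SEK

BRL/SEK = 1.6427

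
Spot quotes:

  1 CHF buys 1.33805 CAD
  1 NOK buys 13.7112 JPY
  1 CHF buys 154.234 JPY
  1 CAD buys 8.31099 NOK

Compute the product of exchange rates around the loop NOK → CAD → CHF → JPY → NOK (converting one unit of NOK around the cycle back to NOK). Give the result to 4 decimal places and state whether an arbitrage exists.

1.0115 (arbitrage exists)

Around NOK → CAD → CHF → JPY → NOK: 1 ÷ 8.31099 ÷ 1.33805 × 154.234 ÷ 13.7112 = 1.011532
Product > 1; profitable direction is NOK → CAD → CHF → JPY → NOK.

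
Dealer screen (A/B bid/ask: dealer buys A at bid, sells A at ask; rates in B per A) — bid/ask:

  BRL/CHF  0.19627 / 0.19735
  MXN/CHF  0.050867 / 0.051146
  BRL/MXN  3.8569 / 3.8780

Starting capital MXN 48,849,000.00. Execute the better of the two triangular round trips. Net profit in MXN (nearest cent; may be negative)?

Best loop MXN → CHF → BRL → MXN:
MXN 48,849,000.00 × 0.050867 (sell MXN at bid) = CHF 2,484,802.08
CHF 2,484,802.08 ÷ 0.19735 (buy BRL at ask) = BRL 12,590,839.03
BRL 12,590,839.03 × 3.8569 (sell BRL at bid) = MXN 48,561,607.06

Net result: MXN -287,392.94 (no profitable arbitrage after spreads)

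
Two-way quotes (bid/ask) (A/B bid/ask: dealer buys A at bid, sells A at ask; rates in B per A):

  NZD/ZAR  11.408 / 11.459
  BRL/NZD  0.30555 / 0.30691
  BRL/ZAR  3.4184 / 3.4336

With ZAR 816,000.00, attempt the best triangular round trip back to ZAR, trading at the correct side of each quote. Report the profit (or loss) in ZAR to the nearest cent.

Best loop ZAR → BRL → NZD → ZAR:
ZAR 816,000.00 ÷ 3.4336 (buy BRL at ask) = BRL 237,651.44
BRL 237,651.44 × 0.30555 (sell BRL at bid) = NZD 72,614.40
NZD 72,614.40 × 11.408 (sell NZD at bid) = ZAR 828,385.06

Net profit: ZAR 12,385.06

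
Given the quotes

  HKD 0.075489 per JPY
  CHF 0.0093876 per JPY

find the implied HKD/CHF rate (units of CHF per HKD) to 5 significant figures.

HKD/CHF = 0.12436

1 HKD ÷ 0.075489 = 13.247 JPY
13.247 JPY × 0.0093876 = 0.124357 CHF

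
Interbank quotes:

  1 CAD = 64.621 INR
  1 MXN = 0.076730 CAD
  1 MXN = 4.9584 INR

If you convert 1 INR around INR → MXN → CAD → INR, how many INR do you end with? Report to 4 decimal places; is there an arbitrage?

Around INR → MXN → CAD → INR: 1 ÷ 4.9584 × 0.076730 × 64.621 = 0.999994
Product ≈ 1 (deviation 0.001%, within rounding noise).

1.0000 (no arbitrage)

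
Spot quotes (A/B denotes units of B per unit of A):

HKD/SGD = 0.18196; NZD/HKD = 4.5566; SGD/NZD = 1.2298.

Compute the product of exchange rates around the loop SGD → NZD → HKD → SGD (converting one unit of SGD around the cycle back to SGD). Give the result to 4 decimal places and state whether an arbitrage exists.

1.0197 (arbitrage exists)

Around SGD → NZD → HKD → SGD: 1 × 1.2298 × 4.5566 × 0.18196 = 1.019650
Product > 1; profitable direction is SGD → NZD → HKD → SGD.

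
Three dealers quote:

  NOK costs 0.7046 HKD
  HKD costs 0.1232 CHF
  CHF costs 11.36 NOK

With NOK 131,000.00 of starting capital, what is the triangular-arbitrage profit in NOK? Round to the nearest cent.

Profit: NOK 1,843.29

Profitable loop is NOK → CHF → HKD → NOK:
NOK 131,000.00 ÷ 11.36 = CHF 11,531.69
CHF 11,531.69 ÷ 0.1232 = HKD 93,601.38
HKD 93,601.38 ÷ 0.7046 = NOK 132,843.29
Profit = NOK 132,843.29 − NOK 131,000.00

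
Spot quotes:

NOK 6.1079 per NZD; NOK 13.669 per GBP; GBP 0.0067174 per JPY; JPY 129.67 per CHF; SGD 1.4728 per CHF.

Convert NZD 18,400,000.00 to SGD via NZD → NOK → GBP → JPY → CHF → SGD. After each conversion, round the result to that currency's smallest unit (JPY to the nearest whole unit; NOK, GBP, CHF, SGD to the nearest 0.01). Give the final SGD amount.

NZD 18,400,000.00 × 6.1079 = NOK 112,385,360.00
NOK 112,385,360.00 ÷ 13.669 = GBP 8,221,915.28
GBP 8,221,915.28 ÷ 0.0067174 = JPY 1,223,972,859
JPY 1,223,972,859 ÷ 129.67 = CHF 9,439,136.72
CHF 9,439,136.72 × 1.4728 = SGD 13,901,960.56

SGD 13,901,960.56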